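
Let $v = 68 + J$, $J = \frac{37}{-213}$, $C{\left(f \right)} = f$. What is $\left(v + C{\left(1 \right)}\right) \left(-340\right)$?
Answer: $- \frac{4984400}{213} \approx -23401.0$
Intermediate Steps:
$J = - \frac{37}{213}$ ($J = 37 \left(- \frac{1}{213}\right) = - \frac{37}{213} \approx -0.17371$)
$v = \frac{14447}{213}$ ($v = 68 - \frac{37}{213} = \frac{14447}{213} \approx 67.826$)
$\left(v + C{\left(1 \right)}\right) \left(-340\right) = \left(\frac{14447}{213} + 1\right) \left(-340\right) = \frac{14660}{213} \left(-340\right) = - \frac{4984400}{213}$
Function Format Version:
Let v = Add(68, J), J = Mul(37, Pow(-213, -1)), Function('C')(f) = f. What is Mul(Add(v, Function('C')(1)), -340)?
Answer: Rational(-4984400, 213) ≈ -23401.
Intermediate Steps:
J = Rational(-37, 213) (J = Mul(37, Rational(-1, 213)) = Rational(-37, 213) ≈ -0.17371)
v = Rational(14447, 213) (v = Add(68, Rational(-37, 213)) = Rational(14447, 213) ≈ 67.826)
Mul(Add(v, Function('C')(1)), -340) = Mul(Add(Rational(14447, 213), 1), -340) = Mul(Rational(14660, 213), -340) = Rational(-4984400, 213)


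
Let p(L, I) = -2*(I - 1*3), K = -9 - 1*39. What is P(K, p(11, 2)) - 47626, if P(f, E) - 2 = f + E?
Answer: -47670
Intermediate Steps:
K = -48 (K = -9 - 39 = -48)
p(L, I) = 6 - 2*I (p(L, I) = -2*(I - 3) = -2*(-3 + I) = 6 - 2*I)
P(f, E) = 2 + E + f (P(f, E) = 2 + (f + E) = 2 + (E + f) = 2 + E + f)
P(K, p(11, 2)) - 47626 = (2 + (6 - 2*2) - 48) - 47626 = (2 + (6 - 4) - 48) - 47626 = (2 + 2 - 48) - 47626 = -44 - 47626 = -47670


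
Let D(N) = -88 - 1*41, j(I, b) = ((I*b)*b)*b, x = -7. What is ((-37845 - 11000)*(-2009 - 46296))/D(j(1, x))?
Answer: -2359457725/129 ≈ -1.8290e+7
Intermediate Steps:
j(I, b) = I*b³ (j(I, b) = (I*b²)*b = I*b³)
D(N) = -129 (D(N) = -88 - 41 = -129)
((-37845 - 11000)*(-2009 - 46296))/D(j(1, x)) = ((-37845 - 11000)*(-2009 - 46296))/(-129) = -48845*(-48305)*(-1/129) = 2359457725*(-1/129) = -2359457725/129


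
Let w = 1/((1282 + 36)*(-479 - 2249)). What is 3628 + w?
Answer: 13044488511/3595504 ≈ 3628.0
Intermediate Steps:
w = -1/3595504 (w = 1/(1318*(-2728)) = 1/(-3595504) = -1/3595504 ≈ -2.7813e-7)
3628 + w = 3628 - 1/3595504 = 13044488511/3595504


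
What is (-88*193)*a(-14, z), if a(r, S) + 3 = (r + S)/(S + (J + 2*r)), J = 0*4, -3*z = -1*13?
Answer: 3125056/71 ≈ 44015.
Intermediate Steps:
z = 13/3 (z = -(-1)*13/3 = -1/3*(-13) = 13/3 ≈ 4.3333)
J = 0
a(r, S) = -3 + (S + r)/(S + 2*r) (a(r, S) = -3 + (r + S)/(S + (0 + 2*r)) = -3 + (S + r)/(S + 2*r))
(-88*193)*a(-14, z) = (-88*193)*((-5*(-14) - 2*13/3)/(13/3 + 2*(-14))) = -16984*(70 - 26/3)/(13/3 - 28) = -16984*184/((-71/3)*3) = -(-50952)*184/(71*3) = -16984*(-184/71) = 3125056/71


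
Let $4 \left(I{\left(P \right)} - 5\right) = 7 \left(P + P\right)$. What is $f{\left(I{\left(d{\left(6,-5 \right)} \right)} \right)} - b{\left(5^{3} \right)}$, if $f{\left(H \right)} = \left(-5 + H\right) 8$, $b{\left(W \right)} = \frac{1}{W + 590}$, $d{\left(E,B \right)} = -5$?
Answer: $- \frac{100101}{715} \approx -140.0$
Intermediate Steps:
$I{\left(P \right)} = 5 + \frac{7 P}{2}$ ($I{\left(P \right)} = 5 + \frac{7 \left(P + P\right)}{4} = 5 + \frac{7 \cdot 2 P}{4} = 5 + \frac{14 P}{4} = 5 + \frac{7 P}{2}$)
$b{\left(W \right)} = \frac{1}{590 + W}$
$f{\left(H \right)} = -40 + 8 H$
$f{\left(I{\left(d{\left(6,-5 \right)} \right)} \right)} - b{\left(5^{3} \right)} = \left(-40 + 8 \left(5 + \frac{7}{2} \left(-5\right)\right)\right) - \frac{1}{590 + 5^{3}} = \left(-40 + 8 \left(5 - \frac{35}{2}\right)\right) - \frac{1}{590 + 125} = \left(-40 + 8 \left(- \frac{25}{2}\right)\right) - \frac{1}{715} = \left(-40 - 100\right) - \frac{1}{715} = -140 - \frac{1}{715} = - \frac{100101}{715}$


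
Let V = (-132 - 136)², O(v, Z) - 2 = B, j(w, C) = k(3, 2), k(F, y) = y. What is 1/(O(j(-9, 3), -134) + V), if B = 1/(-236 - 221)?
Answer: 457/32824481 ≈ 1.3923e-5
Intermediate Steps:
j(w, C) = 2
B = -1/457 (B = 1/(-457) = -1/457 ≈ -0.0021882)
O(v, Z) = 913/457 (O(v, Z) = 2 - 1/457 = 913/457)
V = 71824 (V = (-268)² = 71824)
1/(O(j(-9, 3), -134) + V) = 1/(913/457 + 71824) = 1/(32824481/457) = 457/32824481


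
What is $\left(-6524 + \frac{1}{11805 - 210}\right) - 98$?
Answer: $- \frac{76782089}{11595} \approx -6622.0$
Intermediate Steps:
$\left(-6524 + \frac{1}{11805 - 210}\right) - 98 = \left(-6524 + \frac{1}{11595}\right) - 98 = - \frac{75645779}{11595} - 98 = - \frac{76782089}{11595}$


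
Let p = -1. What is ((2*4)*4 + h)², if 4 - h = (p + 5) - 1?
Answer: 1089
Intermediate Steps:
h = 1 (h = 4 - ((-1 + 5) - 1) = 4 - (4 - 1) = 4 - 1*3 = 4 - 3 = 1)
((2*4)*4 + h)² = ((2*4)*4 + 1)² = (8*4 + 1)² = (32 + 1)² = 33² = 1089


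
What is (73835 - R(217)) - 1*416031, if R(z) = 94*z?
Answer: -362594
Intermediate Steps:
(73835 - R(217)) - 1*416031 = (73835 - 94*217) - 1*416031 = (73835 - 1*20398) - 416031 = (73835 - 20398) - 416031 = 53437 - 416031 = -362594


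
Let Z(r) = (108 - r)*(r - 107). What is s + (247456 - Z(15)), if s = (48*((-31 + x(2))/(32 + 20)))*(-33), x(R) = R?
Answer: 3339640/13 ≈ 2.5690e+5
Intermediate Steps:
Z(r) = (-107 + r)*(108 - r) (Z(r) = (108 - r)*(-107 + r) = (-107 + r)*(108 - r))
s = 11484/13 (s = (48*((-31 + 2)/(32 + 20)))*(-33) = (48*(-29/52))*(-33) = -348/13*(-33) = 11484/13 ≈ 883.38)
s + (247456 - Z(15)) = 11484/13 + (247456 - (-11556 - 1*15² + 215*15)) = 11484/13 + (247456 - (-11556 - 1*225 + 3225)) = 11484/13 + (247456 - (-11556 - 225 + 3225)) = 11484/13 + (247456 - 1*(-8556)) = 11484/13 + (247456 + 8556) = 11484/13 + 256012 = 3339640/13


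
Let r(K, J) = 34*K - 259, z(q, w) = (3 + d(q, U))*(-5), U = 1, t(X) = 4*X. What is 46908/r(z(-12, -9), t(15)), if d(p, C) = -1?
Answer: -46908/599 ≈ -78.311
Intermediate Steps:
z(q, w) = -10 (z(q, w) = (3 - 1)*(-5) = 2*(-5) = -10)
r(K, J) = -259 + 34*K
46908/r(z(-12, -9), t(15)) = 46908/(-259 + 34*(-10)) = 46908/(-259 - 340) = 46908/(-599) = 46908*(-1/599) = -46908/599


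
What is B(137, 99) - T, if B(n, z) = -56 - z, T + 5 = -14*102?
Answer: 1278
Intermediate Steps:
T = -1433 (T = -5 - 14*102 = -5 - 1428 = -1433)
B(137, 99) - T = (-56 - 1*99) - 1*(-1433) = (-56 - 99) + 1433 = -155 + 1433 = 1278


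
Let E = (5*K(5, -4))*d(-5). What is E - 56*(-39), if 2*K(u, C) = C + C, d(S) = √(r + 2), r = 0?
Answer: 2184 - 20*√2 ≈ 2155.7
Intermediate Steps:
d(S) = √2 (d(S) = √(0 + 2) = √2)
K(u, C) = C (K(u, C) = (C + C)/2 = (2*C)/2 = C)
E = -20*√2 (E = (5*(-4))*√2 = -20*√2 ≈ -28.284)
E - 56*(-39) = -20*√2 - 56*(-39) = -20*√2 + 2184 = 2184 - 20*√2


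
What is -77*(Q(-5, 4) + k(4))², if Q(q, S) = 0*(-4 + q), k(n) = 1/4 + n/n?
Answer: -1925/16 ≈ -120.31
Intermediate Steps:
k(n) = 5/4 (k(n) = 1*(¼) + 1 = ¼ + 1 = 5/4)
Q(q, S) = 0
-77*(Q(-5, 4) + k(4))² = -77*(0 + 5/4)² = -77*(5/4)² = -77*25/16 = -1925/16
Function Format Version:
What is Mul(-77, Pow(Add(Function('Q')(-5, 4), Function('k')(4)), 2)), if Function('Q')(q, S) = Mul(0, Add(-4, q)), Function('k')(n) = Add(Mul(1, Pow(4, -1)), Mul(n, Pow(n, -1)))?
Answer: Rational(-1925, 16) ≈ -120.31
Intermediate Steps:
Function('k')(n) = Rational(5, 4) (Function('k')(n) = Add(Mul(1, Rational(1, 4)), 1) = Add(Rational(1, 4), 1) = Rational(5, 4))
Function('Q')(q, S) = 0
Mul(-77, Pow(Add(Function('Q')(-5, 4), Function('k')(4)), 2)) = Mul(-77, Pow(Add(0, Rational(5, 4)), 2)) = Mul(-77, Pow(Rational(5, 4), 2)) = Mul(-77, Rational(25, 16)) = Rational(-1925, 16)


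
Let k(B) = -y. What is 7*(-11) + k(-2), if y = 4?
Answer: -81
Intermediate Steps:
k(B) = -4 (k(B) = -1*4 = -4)
7*(-11) + k(-2) = 7*(-11) - 4 = -77 - 4 = -81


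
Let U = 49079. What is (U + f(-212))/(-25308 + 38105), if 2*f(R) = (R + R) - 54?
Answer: 48840/12797 ≈ 3.8165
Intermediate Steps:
f(R) = -27 + R (f(R) = ((R + R) - 54)/2 = (2*R - 54)/2 = (-54 + 2*R)/2 = -27 + R)
(U + f(-212))/(-25308 + 38105) = (49079 + (-27 - 212))/(-25308 + 38105) = (49079 - 239)/12797 = 48840*(1/12797) = 48840/12797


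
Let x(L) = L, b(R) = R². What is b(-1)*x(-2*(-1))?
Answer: 2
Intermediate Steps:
b(-1)*x(-2*(-1)) = (-1)²*(-2*(-1)) = 1*2 = 2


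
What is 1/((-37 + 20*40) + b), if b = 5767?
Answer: 1/6530 ≈ 0.00015314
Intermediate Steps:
1/((-37 + 20*40) + b) = 1/((-37 + 20*40) + 5767) = 1/((-37 + 800) + 5767) = 1/(763 + 5767) = 1/6530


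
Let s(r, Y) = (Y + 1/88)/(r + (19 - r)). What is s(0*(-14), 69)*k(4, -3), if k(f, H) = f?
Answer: 6073/418 ≈ 14.529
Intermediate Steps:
s(r, Y) = 1/1672 + Y/19 (s(r, Y) = (Y + 1/88)/19 = (1/88 + Y)*(1/19) = 1/1672 + Y/19)
s(0*(-14), 69)*k(4, -3) = (1/1672 + (1/19)*69)*4 = (1/1672 + 69/19)*4 = (6073/1672)*4 = 6073/418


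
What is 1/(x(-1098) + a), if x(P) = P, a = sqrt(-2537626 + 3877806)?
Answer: 549/67288 + sqrt(335045)/67288 ≈ 0.016761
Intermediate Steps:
a = 2*sqrt(335045) (a = sqrt(1340180) = 2*sqrt(335045) ≈ 1157.7)
1/(x(-1098) + a) = 1/(-1098 + 2*sqrt(335045))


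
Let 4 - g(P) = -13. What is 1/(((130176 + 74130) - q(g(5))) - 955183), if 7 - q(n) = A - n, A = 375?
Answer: -1/750526 ≈ -1.3324e-6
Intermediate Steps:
g(P) = 17 (g(P) = 4 - 1*(-13) = 4 + 13 = 17)
q(n) = -368 + n (q(n) = 7 - (375 - n) = 7 + (-375 + n) = -368 + n)
1/(((130176 + 74130) - q(g(5))) - 955183) = 1/(((130176 + 74130) - (-368 + 17)) - 955183) = 1/((204306 - 1*(-351)) - 955183) = 1/((204306 + 351) - 955183) = 1/(204657 - 955183) = 1/(-750526) = -1/750526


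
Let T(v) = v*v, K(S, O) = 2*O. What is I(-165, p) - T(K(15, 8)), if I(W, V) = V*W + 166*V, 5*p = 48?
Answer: -1232/5 ≈ -246.40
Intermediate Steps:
p = 48/5 (p = (⅕)*48 = 48/5 ≈ 9.6000)
I(W, V) = 166*V + V*W
T(v) = v²
I(-165, p) - T(K(15, 8)) = 48*(166 - 165)/5 - (2*8)² = (48/5)*1 - 1*16² = 48/5 - 1*256 = 48/5 - 256 = -1232/5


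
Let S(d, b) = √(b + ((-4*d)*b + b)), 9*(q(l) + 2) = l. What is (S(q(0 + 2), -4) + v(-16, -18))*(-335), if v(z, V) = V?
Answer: 6030 - 670*I*√82/3 ≈ 6030.0 - 2022.4*I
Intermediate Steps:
q(l) = -2 + l/9
S(d, b) = √(2*b - 4*b*d) (S(d, b) = √(b + (-4*b*d + b)) = √(b + (b - 4*b*d)) = √(2*b - 4*b*d))
(S(q(0 + 2), -4) + v(-16, -18))*(-335) = (√2*√(-4*(1 - 2*(-2 + (0 + 2)/9))) - 18)*(-335) = (√2*√(-4*(1 - 2*(-2 + (⅑)*2))) - 18)*(-335) = (√2*√(-4*(1 - 2*(-2 + 2/9))) - 18)*(-335) = (√2*√(-4*(1 - 2*(-16/9))) - 18)*(-335) = (√2*√(-4*(1 + 32/9)) - 18)*(-335) = (√2*√(-4*41/9) - 18)*(-335) = (√2*√(-164/9) - 18)*(-335) = (√2*(2*I*√41/3) - 18)*(-335) = (2*I*√82/3 - 18)*(-335) = (-18 + 2*I*√82/3)*(-335) = 6030 - 670*I*√82/3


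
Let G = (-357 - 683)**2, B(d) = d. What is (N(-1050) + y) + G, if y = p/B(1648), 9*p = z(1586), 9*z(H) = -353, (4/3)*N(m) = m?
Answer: 144275498647/133488 ≈ 1.0808e+6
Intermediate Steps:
N(m) = 3*m/4
z(H) = -353/9 (z(H) = (1/9)*(-353) = -353/9)
p = -353/81 (p = (1/9)*(-353/9) = -353/81 ≈ -4.3580)
y = -353/133488 (y = -353/81/1648 = -353/81*1/1648 = -353/133488 ≈ -0.0026444)
G = 1081600 (G = (-1040)**2 = 1081600)
(N(-1050) + y) + G = ((3/4)*(-1050) - 353/133488) + 1081600 = (-1575/2 - 353/133488) + 1081600 = -105122153/133488 + 1081600 = 144275498647/133488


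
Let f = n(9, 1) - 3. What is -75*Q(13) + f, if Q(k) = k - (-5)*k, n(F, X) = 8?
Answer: -5845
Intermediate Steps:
Q(k) = 6*k (Q(k) = k + 5*k = 6*k)
f = 5 (f = 8 - 3 = 5)
-75*Q(13) + f = -450*13 + 5 = -75*78 + 5 = -5850 + 5 = -5845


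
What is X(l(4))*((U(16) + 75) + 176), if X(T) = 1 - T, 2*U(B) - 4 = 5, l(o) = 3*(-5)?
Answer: 4088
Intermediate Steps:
l(o) = -15
U(B) = 9/2 (U(B) = 2 + (½)*5 = 2 + 5/2 = 9/2)
X(l(4))*((U(16) + 75) + 176) = (1 - 1*(-15))*((9/2 + 75) + 176) = (1 + 15)*(159/2 + 176) = 16*(511/2) = 4088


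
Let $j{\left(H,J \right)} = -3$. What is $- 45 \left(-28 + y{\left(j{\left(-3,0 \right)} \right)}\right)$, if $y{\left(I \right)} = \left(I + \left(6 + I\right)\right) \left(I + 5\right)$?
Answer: $1260$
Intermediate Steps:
$y{\left(I \right)} = \left(5 + I\right) \left(6 + 2 I\right)$ ($y{\left(I \right)} = \left(6 + 2 I\right) \left(5 + I\right) = \left(5 + I\right) \left(6 + 2 I\right)$)
$- 45 \left(-28 + y{\left(j{\left(-3,0 \right)} \right)}\right) = - 45 \left(-28 + \left(30 + 2 \left(-3\right)^{2} + 16 \left(-3\right)\right)\right) = - 45 \left(-28 + \left(30 + 2 \cdot 9 - 48\right)\right) = - 45 \left(-28 + \left(30 + 18 - 48\right)\right) = - 45 \left(-28 + 0\right) = \left(-45\right) \left(-28\right) = 1260$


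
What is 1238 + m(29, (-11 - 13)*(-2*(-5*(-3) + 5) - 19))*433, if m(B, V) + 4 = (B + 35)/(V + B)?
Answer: -686118/1445 ≈ -474.82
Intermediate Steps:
m(B, V) = -4 + (35 + B)/(B + V) (m(B, V) = -4 + (B + 35)/(V + B) = -4 + (35 + B)/(B + V))
1238 + m(29, (-11 - 13)*(-2*(-5*(-3) + 5) - 19))*433 = 1238 + ((35 - 4*(-11 - 13)*(-2*(-5*(-3) + 5) - 19) - 3*29)/(29 + (-11 - 13)*(-2*(-5*(-3) + 5) - 19)))*433 = 1238 + ((35 - (-96)*(-2*(15 + 5) - 19) - 87)/(29 - 24*(-2*(15 + 5) - 19)))*433 = 1238 + ((35 - (-96)*(-2*20 - 19) - 87)/(29 - 24*(-2*20 - 19)))*433 = 1238 + ((35 - (-96)*(-40 - 19) - 87)/(29 - 24*(-40 - 19)))*433 = 1238 + ((35 - (-96)*(-59) - 87)/(29 - 24*(-59)))*433 = 1238 + ((35 - 4*1416 - 87)/(29 + 1416))*433 = 1238 + ((35 - 5664 - 87)/1445)*433 = 1238 + ((1/1445)*(-5716))*433 = 1238 - 5716/1445*433 = 1238 - 2475028/1445 = -686118/1445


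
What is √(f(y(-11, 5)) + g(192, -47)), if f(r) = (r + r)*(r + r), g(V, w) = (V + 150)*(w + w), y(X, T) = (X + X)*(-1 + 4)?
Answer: 6*I*√409 ≈ 121.34*I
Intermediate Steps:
y(X, T) = 6*X (y(X, T) = (2*X)*3 = 6*X)
g(V, w) = 2*w*(150 + V) (g(V, w) = (150 + V)*(2*w) = 2*w*(150 + V))
f(r) = 4*r² (f(r) = (2*r)*(2*r) = 4*r²)
√(f(y(-11, 5)) + g(192, -47)) = √(4*(6*(-11))² + 2*(-47)*(150 + 192)) = √(4*(-66)² + 2*(-47)*342) = √(4*4356 - 32148) = √(17424 - 32148) = √(-14724) = 6*I*√409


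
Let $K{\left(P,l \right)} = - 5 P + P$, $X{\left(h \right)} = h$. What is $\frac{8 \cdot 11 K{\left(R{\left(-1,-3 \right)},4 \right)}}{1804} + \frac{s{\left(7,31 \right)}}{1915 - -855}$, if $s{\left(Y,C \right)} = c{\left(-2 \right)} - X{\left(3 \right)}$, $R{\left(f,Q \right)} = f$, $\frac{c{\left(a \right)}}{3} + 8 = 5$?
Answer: $\frac{10834}{56785} \approx 0.19079$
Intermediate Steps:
$c{\left(a \right)} = -9$ ($c{\left(a \right)} = -24 + 3 \cdot 5 = -24 + 15 = -9$)
$K{\left(P,l \right)} = - 4 P$
$s{\left(Y,C \right)} = -12$ ($s{\left(Y,C \right)} = -9 - 3 = -12$)
$\frac{8 \cdot 11 K{\left(R{\left(-1,-3 \right)},4 \right)}}{1804} + \frac{s{\left(7,31 \right)}}{1915 - -855} = \frac{8 \cdot 11 \left(\left(-4\right) \left(-1\right)\right)}{1804} - \frac{12}{1915 - -855} = 88 \cdot 4 \cdot \frac{1}{1804} - \frac{12}{1915 + 855} = 352 \cdot \frac{1}{1804} - \frac{12}{2770} = \frac{8}{41} - \frac{6}{1385} = \frac{10834}{56785}$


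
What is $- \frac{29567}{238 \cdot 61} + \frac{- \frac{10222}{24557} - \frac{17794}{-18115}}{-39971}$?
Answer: $- \frac{525737485052069739}{258146032279743790} \approx -2.0366$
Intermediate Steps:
$- \frac{29567}{238 \cdot 61} + \frac{- \frac{10222}{24557} - \frac{17794}{-18115}}{-39971} = - \frac{29567}{14518} + \left(\left(-10222\right) \frac{1}{24557} - - \frac{17794}{18115}\right) \left(- \frac{1}{39971}\right) = \left(-29567\right) \frac{1}{14518} + \left(- \frac{10222}{24557} + \frac{17794}{18115}\right) \left(- \frac{1}{39971}\right) = - \frac{29567}{14518} + \frac{251795728}{444850055} \left(- \frac{1}{39971}\right) = - \frac{29567}{14518} - \frac{251795728}{17781101548405} = - \frac{525737485052069739}{258146032279743790}$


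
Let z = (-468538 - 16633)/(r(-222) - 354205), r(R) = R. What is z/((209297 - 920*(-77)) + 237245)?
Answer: 485171/183374150114 ≈ 2.6458e-6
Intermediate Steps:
z = 485171/354427 (z = (-468538 - 16633)/(-222 - 354205) = -485171/(-354427) = -485171*(-1/354427) = 485171/354427 ≈ 1.3689)
z/((209297 - 920*(-77)) + 237245) = 485171/(354427*((209297 - 920*(-77)) + 237245)) = 485171/(354427*((209297 + 70840) + 237245)) = 485171/(354427*(280137 + 237245)) = (485171/354427)/517382 = (485171/354427)*(1/517382) = 485171/183374150114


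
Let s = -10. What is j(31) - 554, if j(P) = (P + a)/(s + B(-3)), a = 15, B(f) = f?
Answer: -7248/13 ≈ -557.54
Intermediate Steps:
j(P) = -15/13 - P/13 (j(P) = (P + 15)/(-10 - 3) = (15 + P)/(-13) = (15 + P)*(-1/13) = -15/13 - P/13)
j(31) - 554 = (-15/13 - 1/13*31) - 554 = (-15/13 - 31/13) - 554 = -46/13 - 554 = -7248/13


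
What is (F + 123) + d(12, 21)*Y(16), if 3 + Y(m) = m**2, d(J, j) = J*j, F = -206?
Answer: 63673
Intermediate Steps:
Y(m) = -3 + m**2
(F + 123) + d(12, 21)*Y(16) = (-206 + 123) + (12*21)*(-3 + 16**2) = -83 + 252*(-3 + 256) = -83 + 252*253 = -83 + 63756 = 63673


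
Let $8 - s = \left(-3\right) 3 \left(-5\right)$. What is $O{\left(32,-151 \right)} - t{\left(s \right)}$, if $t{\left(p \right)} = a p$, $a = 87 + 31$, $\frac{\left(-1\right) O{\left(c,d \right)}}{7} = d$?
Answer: $5423$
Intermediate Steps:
$O{\left(c,d \right)} = - 7 d$
$s = -37$ ($s = 8 - \left(-3\right) 3 \left(-5\right) = 8 - \left(-9\right) \left(-5\right) = 8 - 45 = -37$)
$a = 118$
$t{\left(p \right)} = 118 p$
$O{\left(32,-151 \right)} - t{\left(s \right)} = \left(-7\right) \left(-151\right) - 118 \left(-37\right) = 1057 - -4366 = 1057 + 4366 = 5423$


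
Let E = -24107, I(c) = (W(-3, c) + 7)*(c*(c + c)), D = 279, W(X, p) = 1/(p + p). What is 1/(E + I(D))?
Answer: 1/1065946 ≈ 9.3813e-7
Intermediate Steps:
W(X, p) = 1/(2*p)
I(c) = 2*c²*(7 + 1/(2*c)) (I(c) = (1/(2*c) + 7)*(c*(c + c)) = (7 + 1/(2*c))*(c*(2*c)) = (7 + 1/(2*c))*(2*c²) = 2*c²*(7 + 1/(2*c)))
1/(E + I(D)) = 1/(-24107 + 279*(1 + 14*279)) = 1/(-24107 + 279*(1 + 3906)) = 1/(-24107 + 279*3907) = 1/(-24107 + 1090053) = 1/1065946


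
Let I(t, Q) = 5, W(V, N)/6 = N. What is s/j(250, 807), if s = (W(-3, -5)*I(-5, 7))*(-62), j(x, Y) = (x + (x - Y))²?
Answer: 9300/94249 ≈ 0.098675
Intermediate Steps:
W(V, N) = 6*N
j(x, Y) = (-Y + 2*x)²
s = 9300 (s = ((6*(-5))*5)*(-62) = -30*5*(-62) = -150*(-62) = 9300)
s/j(250, 807) = 9300/((807 - 2*250)²) = 9300/((807 - 500)²) = 9300/(307²) = 9300/94249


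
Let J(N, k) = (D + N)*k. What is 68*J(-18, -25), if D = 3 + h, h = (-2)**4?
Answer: -1700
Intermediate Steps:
h = 16
D = 19 (D = 3 + 16 = 19)
J(N, k) = k*(19 + N) (J(N, k) = (19 + N)*k = k*(19 + N))
68*J(-18, -25) = 68*(-25*(19 - 18)) = 68*(-25*1) = 68*(-25) = -1700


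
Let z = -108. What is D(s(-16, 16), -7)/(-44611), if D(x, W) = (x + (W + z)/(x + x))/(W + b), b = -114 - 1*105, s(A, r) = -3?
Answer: 97/60492516 ≈ 1.6035e-6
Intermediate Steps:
b = -219 (b = -114 - 105 = -219)
D(x, W) = (x + (-108 + W)/(2*x))/(-219 + W) (D(x, W) = (x + (W - 108)/(x + x))/(W - 219) = (x + (-108 + W)/((2*x)))/(-219 + W) = (x + (-108 + W)*(1/(2*x)))/(-219 + W) = (x + (-108 + W)/(2*x))/(-219 + W))
D(s(-16, 16), -7)/(-44611) = ((-54 + (-3)**2 + (1/2)*(-7))/((-3)*(-219 - 7)))/(-44611) = -1/3*(-54 + 9 - 7/2)/(-226)*(-1/44611) = -1/3*(-1/226)*(-97/2)*(-1/44611) = -97/1356*(-1/44611) = 97/60492516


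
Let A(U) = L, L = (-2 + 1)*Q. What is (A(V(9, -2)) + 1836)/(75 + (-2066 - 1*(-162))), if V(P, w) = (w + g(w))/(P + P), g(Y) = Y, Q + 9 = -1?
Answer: -1846/1829 ≈ -1.0093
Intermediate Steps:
Q = -10 (Q = -9 - 1 = -10)
V(P, w) = w/P (V(P, w) = (w + w)/(P + P) = (2*w)/((2*P)) = (2*w)*(1/(2*P)) = w/P)
L = 10 (L = (-2 + 1)*(-10) = -1*(-10) = 10)
A(U) = 10
(A(V(9, -2)) + 1836)/(75 + (-2066 - 1*(-162))) = (10 + 1836)/(75 + (-2066 - 1*(-162))) = 1846/(75 + (-2066 + 162)) = 1846/(75 - 1904) = 1846/(-1829) = 1846*(-1/1829) = -1846/1829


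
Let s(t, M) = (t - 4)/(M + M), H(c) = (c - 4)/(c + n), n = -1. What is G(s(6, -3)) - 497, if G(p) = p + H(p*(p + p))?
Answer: -10342/21 ≈ -492.48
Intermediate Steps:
H(c) = (-4 + c)/(-1 + c) (H(c) = (c - 4)/(c - 1) = (-4 + c)/(-1 + c))
s(t, M) = (-4 + t)/(2*M) (s(t, M) = (-4 + t)/((2*M)) = (-4 + t)*(1/(2*M)) = (-4 + t)/(2*M))
G(p) = p + (-4 + 2*p²)/(-1 + 2*p²) (G(p) = p + (-4 + p*(p + p))/(-1 + p*(p + p)) = p + (-4 + p*(2*p))/(-1 + p*(2*p)) = p + (-4 + 2*p²)/(-1 + 2*p²))
G(s(6, -3)) - 497 = (-4 - (-4 + 6)/(2*(-3)) + 2*((½)*(-4 + 6)/(-3))² + 2*((½)*(-4 + 6)/(-3))³)/(-1 + 2*((½)*(-4 + 6)/(-3))²) - 497 = (-4 - (-1)*2/(2*3) + 2*((½)*(-⅓)*2)² + 2*((½)*(-⅓)*2)³)/(-1 + 2*((½)*(-⅓)*2)²) - 497 = (-4 - 1*(-⅓) + 2*(-⅓)² + 2*(-⅓)³)/(-1 + 2*(-⅓)²) - 497 = (-4 + ⅓ + 2*(⅑) + 2*(-1/27))/(-1 + 2*(⅑)) - 497 = (-4 + ⅓ + 2/9 - 2/27)/(-1 + 2/9) - 497 = -95/27/(-7/9) - 497 = -9/7*(-95/27) - 497 = 95/21 - 497 = -10342/21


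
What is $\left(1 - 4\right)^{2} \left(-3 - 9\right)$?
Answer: $-108$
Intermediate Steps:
$\left(1 - 4\right)^{2} \left(-3 - 9\right) = \left(-3\right)^{2} \left(-12\right) = 9 \left(-12\right) = -108$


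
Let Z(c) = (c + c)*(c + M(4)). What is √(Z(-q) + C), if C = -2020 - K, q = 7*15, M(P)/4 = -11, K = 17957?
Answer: 3*√1257 ≈ 106.36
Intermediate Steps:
M(P) = -44 (M(P) = 4*(-11) = -44)
q = 105
Z(c) = 2*c*(-44 + c) (Z(c) = (c + c)*(c - 44) = (2*c)*(-44 + c) = 2*c*(-44 + c))
C = -19977 (C = -2020 - 1*17957 = -2020 - 17957 = -19977)
√(Z(-q) + C) = √(2*(-1*105)*(-44 - 1*105) - 19977) = √(2*(-105)*(-44 - 105) - 19977) = √(2*(-105)*(-149) - 19977) = √(31290 - 19977) = √11313 = 3*√1257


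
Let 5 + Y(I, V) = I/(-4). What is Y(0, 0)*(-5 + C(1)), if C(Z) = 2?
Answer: 15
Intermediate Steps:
Y(I, V) = -5 - I/4 (Y(I, V) = -5 + I/(-4) = -5 + I*(-1/4) = -5 - I/4)
Y(0, 0)*(-5 + C(1)) = (-5 - 1/4*0)*(-5 + 2) = (-5 + 0)*(-3) = -5*(-3) = 15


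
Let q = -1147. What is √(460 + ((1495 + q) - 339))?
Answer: √469 ≈ 21.656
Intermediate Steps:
√(460 + ((1495 + q) - 339)) = √(460 + ((1495 - 1147) - 339)) = √(460 + (348 - 339)) = √(460 + 9) = √469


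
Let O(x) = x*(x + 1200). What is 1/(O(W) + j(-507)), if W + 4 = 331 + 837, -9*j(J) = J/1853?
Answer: 5559/15296678233 ≈ 3.6341e-7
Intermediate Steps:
j(J) = -J/16677 (j(J) = -J/(9*1853) = -J/16677)
W = 1164 (W = -4 + (331 + 837) = -4 + 1168 = 1164)
O(x) = x*(1200 + x)
1/(O(W) + j(-507)) = 1/(1164*(1200 + 1164) - 1/16677*(-507)) = 1/(1164*2364 + 169/5559) = 1/(2751696 + 169/5559) = 1/(15296678233/5559) = 5559/15296678233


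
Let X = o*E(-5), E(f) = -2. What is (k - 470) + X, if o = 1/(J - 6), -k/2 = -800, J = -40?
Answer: 25991/23 ≈ 1130.0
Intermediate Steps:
k = 1600 (k = -2*(-800) = 1600)
o = -1/46 (o = 1/(-40 - 6) = 1/(-46) = -1/46 ≈ -0.021739)
X = 1/23 (X = -1/46*(-2) = 1/23 ≈ 0.043478)
(k - 470) + X = (1600 - 470) + 1/23 = 1130 + 1/23 = 25991/23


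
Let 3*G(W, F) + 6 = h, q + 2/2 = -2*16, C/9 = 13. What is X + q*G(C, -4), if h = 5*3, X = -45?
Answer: -144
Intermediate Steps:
C = 117 (C = 9*13 = 117)
h = 15
q = -33 (q = -1 - 2*16 = -1 - 32 = -33)
G(W, F) = 3 (G(W, F) = -2 + (⅓)*15 = -2 + 5 = 3)
X + q*G(C, -4) = -45 - 33*3 = -45 - 99 = -144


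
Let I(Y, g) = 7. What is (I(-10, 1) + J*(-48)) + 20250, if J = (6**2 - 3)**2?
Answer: -32015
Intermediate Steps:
J = 1089 (J = (36 - 3)**2 = 33**2 = 1089)
(I(-10, 1) + J*(-48)) + 20250 = (7 + 1089*(-48)) + 20250 = (7 - 52272) + 20250 = -52265 + 20250 = -32015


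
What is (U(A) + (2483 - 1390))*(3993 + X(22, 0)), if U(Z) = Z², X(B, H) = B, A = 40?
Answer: 10812395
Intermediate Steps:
(U(A) + (2483 - 1390))*(3993 + X(22, 0)) = (40² + (2483 - 1390))*(3993 + 22) = (1600 + 1093)*4015 = 2693*4015 = 10812395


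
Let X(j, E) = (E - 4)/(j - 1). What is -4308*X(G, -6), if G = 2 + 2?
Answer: 14360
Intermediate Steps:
G = 4
X(j, E) = (-4 + E)/(-1 + j)
-4308*X(G, -6) = -4308*(-4 - 6)/(-1 + 4) = -4308*(-10)/3 = -1436*(-10) = -4308*(-10/3) = 14360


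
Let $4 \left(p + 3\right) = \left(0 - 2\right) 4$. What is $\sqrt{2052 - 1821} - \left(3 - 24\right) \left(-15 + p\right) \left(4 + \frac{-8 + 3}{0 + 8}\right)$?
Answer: $- \frac{2835}{2} + \sqrt{231} \approx -1402.3$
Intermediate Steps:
$p = -5$ ($p = -3 + \frac{\left(0 - 2\right) 4}{4} = -3 + \frac{\left(-2\right) 4}{4} = -3 + \frac{1}{4} \left(-8\right) = -3 - 2 = -5$)
$\sqrt{2052 - 1821} - \left(3 - 24\right) \left(-15 + p\right) \left(4 + \frac{-8 + 3}{0 + 8}\right) = \sqrt{2052 - 1821} - \left(3 - 24\right) \left(-15 - 5\right) \left(4 + \frac{-8 + 3}{0 + 8}\right) = \sqrt{231} - - 21 \left(- 20 \left(4 - \frac{5}{8}\right)\right) = \sqrt{231} - - 21 \left(\left(-20\right) \frac{27}{8}\right) = \sqrt{231} - \left(-21\right) \left(- \frac{135}{2}\right) = \sqrt{231} - \frac{2835}{2} = - \frac{2835}{2} + \sqrt{231}$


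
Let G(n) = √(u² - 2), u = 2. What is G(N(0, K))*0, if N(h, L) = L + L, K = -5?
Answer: 0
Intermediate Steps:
N(h, L) = 2*L
G(n) = √2 (G(n) = √(2² - 2) = √(4 - 2) = √2)
G(N(0, K))*0 = √2*0 = 0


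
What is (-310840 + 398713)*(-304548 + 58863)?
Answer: -21589078005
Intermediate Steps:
(-310840 + 398713)*(-304548 + 58863) = 87873*(-245685) = -21589078005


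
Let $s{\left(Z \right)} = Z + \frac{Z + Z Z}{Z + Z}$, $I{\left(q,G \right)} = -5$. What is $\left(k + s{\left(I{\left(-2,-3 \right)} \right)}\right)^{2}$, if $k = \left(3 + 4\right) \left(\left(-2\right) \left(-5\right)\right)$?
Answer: $3969$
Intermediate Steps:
$k = 70$ ($k = 7 \cdot 10 = 70$)
$s{\left(Z \right)} = Z + \frac{Z + Z^{2}}{2 Z}$
$\left(k + s{\left(I{\left(-2,-3 \right)} \right)}\right)^{2} = \left(70 + \left(\frac{1}{2} + \frac{3}{2} \left(-5\right)\right)\right)^{2} = \left(70 + \left(\frac{1}{2} - \frac{15}{2}\right)\right)^{2} = \left(70 - 7\right)^{2} = 63^{2} = 3969$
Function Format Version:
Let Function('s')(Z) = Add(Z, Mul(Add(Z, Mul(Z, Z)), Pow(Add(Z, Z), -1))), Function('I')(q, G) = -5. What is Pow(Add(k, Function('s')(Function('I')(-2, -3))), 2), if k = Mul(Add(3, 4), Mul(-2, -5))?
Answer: 3969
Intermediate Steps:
k = 70 (k = Mul(7, 10) = 70)
Function('s')(Z) = Add(Z, Mul(Rational(1, 2), Pow(Z, -1), Add(Z, Pow(Z, 2)))) (Function('s')(Z) = Add(Z, Mul(Add(Z, Pow(Z, 2)), Pow(Mul(2, Z), -1))) = Add(Z, Mul(Add(Z, Pow(Z, 2)), Mul(Rational(1, 2), Pow(Z, -1)))) = Add(Z, Mul(Rational(1, 2), Pow(Z, -1), Add(Z, Pow(Z, 2)))))
Pow(Add(k, Function('s')(Function('I')(-2, -3))), 2) = Pow(Add(70, Add(Rational(1, 2), Mul(Rational(3, 2), -5))), 2) = Pow(Add(70, Add(Rational(1, 2), Rational(-15, 2))), 2) = Pow(Add(70, -7), 2) = Pow(63, 2) = 3969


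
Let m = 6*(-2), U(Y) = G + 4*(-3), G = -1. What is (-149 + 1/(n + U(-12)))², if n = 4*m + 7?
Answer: 64754209/2916 ≈ 22207.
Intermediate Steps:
U(Y) = -13 (U(Y) = -1 + 4*(-3) = -1 - 12 = -13)
m = -12
n = -41 (n = 4*(-12) + 7 = -48 + 7 = -41)
(-149 + 1/(n + U(-12)))² = (-149 + 1/(-41 - 13))² = (-149 + 1/(-54))² = (-149 - 1/54)² = (-8047/54)² = 64754209/2916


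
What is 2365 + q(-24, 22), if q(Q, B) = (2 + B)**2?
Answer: 2941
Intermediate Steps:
2365 + q(-24, 22) = 2365 + (2 + 22)**2 = 2365 + 24**2 = 2365 + 576 = 2941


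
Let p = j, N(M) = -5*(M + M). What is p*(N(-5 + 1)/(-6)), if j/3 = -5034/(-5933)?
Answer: -100680/5933 ≈ -16.969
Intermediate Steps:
N(M) = -10*M
j = 15102/5933 (j = 3*(-5034/(-5933)) = 3*(-5034*(-1/5933)) = 3*(5034/5933) = 15102/5933 ≈ 2.5454)
p = 15102/5933 ≈ 2.5454
p*(N(-5 + 1)/(-6)) = 15102*(-10*(-5 + 1)/(-6))/5933 = 15102*(-10*(-4)*(-⅙))/5933 = 15102*(40*(-⅙))/5933 = (15102/5933)*(-20/3) = -100680/5933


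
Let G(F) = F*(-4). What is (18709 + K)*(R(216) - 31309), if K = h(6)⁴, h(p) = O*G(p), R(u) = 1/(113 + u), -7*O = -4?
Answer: -1337591843776900/789929 ≈ -1.6933e+9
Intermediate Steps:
O = 4/7 (O = -⅐*(-4) = 4/7 ≈ 0.57143)
G(F) = -4*F
h(p) = -16*p/7 (h(p) = 4*(-4*p)/7 = -16*p/7)
K = 84934656/2401 (K = (-16/7*6)⁴ = (-96/7)⁴ = 84934656/2401 ≈ 35375.)
(18709 + K)*(R(216) - 31309) = (18709 + 84934656/2401)*(1/(113 + 216) - 31309) = 129854965*(1/329 - 31309)/2401 = (129854965/2401)*(-10300660/329) = -1337591843776900/789929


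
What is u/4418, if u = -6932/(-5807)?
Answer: 3466/12827663 ≈ 0.00027020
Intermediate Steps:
u = 6932/5807 (u = -6932*(-1/5807) = 6932/5807 ≈ 1.1937)
u/4418 = (6932/5807)/4418 = (6932/5807)*(1/4418) = 3466/12827663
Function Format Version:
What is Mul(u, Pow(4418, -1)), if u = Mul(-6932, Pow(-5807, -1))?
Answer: Rational(3466, 12827663) ≈ 0.00027020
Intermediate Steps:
u = Rational(6932, 5807) (u = Mul(-6932, Rational(-1, 5807)) = Rational(6932, 5807) ≈ 1.1937)
Mul(u, Pow(4418, -1)) = Mul(Rational(6932, 5807), Pow(4418, -1)) = Mul(Rational(6932, 5807), Rational(1, 4418)) = Rational(3466, 12827663)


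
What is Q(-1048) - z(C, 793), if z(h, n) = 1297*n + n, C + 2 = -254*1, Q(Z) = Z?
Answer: -1030362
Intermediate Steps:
C = -256 (C = -2 - 254*1 = -2 - 254 = -256)
z(h, n) = 1298*n
Q(-1048) - z(C, 793) = -1048 - 1298*793 = -1048 - 1*1029314 = -1048 - 1029314 = -1030362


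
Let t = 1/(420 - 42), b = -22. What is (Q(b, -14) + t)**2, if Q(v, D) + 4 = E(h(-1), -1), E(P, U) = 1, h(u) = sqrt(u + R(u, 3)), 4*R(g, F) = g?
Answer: 1283689/142884 ≈ 8.9841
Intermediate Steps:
R(g, F) = g/4
h(u) = sqrt(5)*sqrt(u)/2 (h(u) = sqrt(u + u/4) = sqrt(5*u/4) = sqrt(5)*sqrt(u)/2)
t = 1/378 ≈ 0.0026455
Q(v, D) = -3 (Q(v, D) = -4 + 1 = -3)
(Q(b, -14) + t)**2 = (-3 + 1/378)**2 = (-1133/378)**2 = 1283689/142884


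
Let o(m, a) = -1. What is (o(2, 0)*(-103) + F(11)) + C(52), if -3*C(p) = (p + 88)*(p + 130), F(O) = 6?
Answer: -25153/3 ≈ -8384.3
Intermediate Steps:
C(p) = -(88 + p)*(130 + p)/3 (C(p) = -(p + 88)*(p + 130)/3 = -(88 + p)*(130 + p)/3)
(o(2, 0)*(-103) + F(11)) + C(52) = (-1*(-103) + 6) + (-11440/3 - 218/3*52 - ⅓*52²) = (103 + 6) + (-11440/3 - 11336/3 - ⅓*2704) = 109 + (-11440/3 - 11336/3 - 2704/3) = 109 - 25480/3 = -25153/3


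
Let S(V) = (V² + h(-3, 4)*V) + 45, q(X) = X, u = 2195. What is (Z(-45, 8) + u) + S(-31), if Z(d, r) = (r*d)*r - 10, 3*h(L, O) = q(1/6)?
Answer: 5567/18 ≈ 309.28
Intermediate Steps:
h(L, O) = 1/18 (h(L, O) = (⅓)/6 = (⅓)*(⅙) = 1/18)
Z(d, r) = -10 + d*r² (Z(d, r) = (d*r)*r - 10 = d*r² - 10 = -10 + d*r²)
S(V) = 45 + V² + V/18 (S(V) = (V² + V/18) + 45 = 45 + V² + V/18)
(Z(-45, 8) + u) + S(-31) = ((-10 - 45*8²) + 2195) + (45 + (-31)² + (1/18)*(-31)) = ((-10 - 45*64) + 2195) + (45 + 961 - 31/18) = ((-10 - 2880) + 2195) + 18077/18 = (-2890 + 2195) + 18077/18 = -695 + 18077/18 = 5567/18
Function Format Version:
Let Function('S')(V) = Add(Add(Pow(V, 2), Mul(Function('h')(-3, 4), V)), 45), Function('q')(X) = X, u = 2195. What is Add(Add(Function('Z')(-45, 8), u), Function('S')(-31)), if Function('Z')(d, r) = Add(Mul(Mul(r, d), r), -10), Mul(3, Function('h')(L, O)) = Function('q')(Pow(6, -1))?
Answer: Rational(5567, 18) ≈ 309.28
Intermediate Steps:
Function('h')(L, O) = Rational(1, 18) (Function('h')(L, O) = Mul(Rational(1, 3), Pow(6, -1)) = Mul(Rational(1, 3), Rational(1, 6)) = Rational(1, 18))
Function('Z')(d, r) = Add(-10, Mul(d, Pow(r, 2))) (Function('Z')(d, r) = Add(Mul(Mul(d, r), r), -10) = Add(Mul(d, Pow(r, 2)), -10) = Add(-10, Mul(d, Pow(r, 2))))
Function('S')(V) = Add(45, Pow(V, 2), Mul(Rational(1, 18), V)) (Function('S')(V) = Add(Add(Pow(V, 2), Mul(Rational(1, 18), V)), 45) = Add(45, Pow(V, 2), Mul(Rational(1, 18), V)))
Add(Add(Function('Z')(-45, 8), u), Function('S')(-31)) = Add(Add(Add(-10, Mul(-45, Pow(8, 2))), 2195), Add(45, Pow(-31, 2), Mul(Rational(1, 18), -31))) = Add(Add(Add(-10, Mul(-45, 64)), 2195), Add(45, 961, Rational(-31, 18))) = Add(Add(Add(-10, -2880), 2195), Rational(18077, 18)) = Add(Add(-2890, 2195), Rational(18077, 18)) = Add(-695, Rational(18077, 18)) = Rational(5567, 18)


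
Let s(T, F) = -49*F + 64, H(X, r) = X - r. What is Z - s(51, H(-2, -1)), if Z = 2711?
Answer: 2598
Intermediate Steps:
s(T, F) = 64 - 49*F
Z - s(51, H(-2, -1)) = 2711 - (64 - 49*(-2 - 1*(-1))) = 2711 - (64 - 49*(-2 + 1)) = 2711 - (64 - 49*(-1)) = 2711 - (64 + 49) = 2711 - 1*113 = 2711 - 113 = 2598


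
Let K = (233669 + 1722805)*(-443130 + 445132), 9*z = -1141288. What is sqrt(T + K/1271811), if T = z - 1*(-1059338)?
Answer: sqrt(1513348908764281454)/1271811 ≈ 967.27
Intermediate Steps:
z = -1141288/9 (z = (1/9)*(-1141288) = -1141288/9 ≈ -1.2681e+5)
K = 3916860948 (K = 1956474*2002 = 3916860948)
T = 8392754/9 (T = -1141288/9 - 1*(-1059338) = -1141288/9 + 1059338 = 8392754/9 ≈ 9.3253e+5)
sqrt(T + K/1271811) = sqrt(8392754/9 + 3916860948/1271811) = sqrt(8392754/9 + 3916860948*(1/1271811)) = sqrt(8392754/9 + 1305620316/423937) = sqrt(3569749535342/3815433) = sqrt(1513348908764281454)/1271811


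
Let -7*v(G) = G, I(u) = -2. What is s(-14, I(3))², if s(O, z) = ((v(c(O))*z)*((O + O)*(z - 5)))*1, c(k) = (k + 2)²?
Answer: 65028096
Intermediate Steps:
c(k) = (2 + k)²
v(G) = -G/7
s(O, z) = -2*O*z*(2 + O)²*(-5 + z)/7 (s(O, z) = (((-(2 + O)²/7)*z)*((O + O)*(z - 5)))*1 = ((-z*(2 + O)²/7)*((2*O)*(-5 + z)))*1 = ((-z*(2 + O)²/7)*(2*O*(-5 + z)))*1 = -2*O*z*(2 + O)²*(-5 + z)/7*1 = -2*O*z*(2 + O)²*(-5 + z)/7)
s(-14, I(3))² = (-2/7*(-14)*(-2)*(2 - 14)²*(-5 - 2))² = (-2/7*(-14)*(-2)*(-12)²*(-7))² = (-2/7*(-14)*(-2)*144*(-7))² = 8064² = 65028096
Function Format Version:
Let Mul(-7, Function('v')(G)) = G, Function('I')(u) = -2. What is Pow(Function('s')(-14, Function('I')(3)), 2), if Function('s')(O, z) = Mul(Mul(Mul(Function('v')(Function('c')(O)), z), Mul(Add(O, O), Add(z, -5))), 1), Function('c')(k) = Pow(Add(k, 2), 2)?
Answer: 65028096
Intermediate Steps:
Function('c')(k) = Pow(Add(2, k), 2)
Function('v')(G) = Mul(Rational(-1, 7), G)
Function('s')(O, z) = Mul(Rational(-2, 7), O, z, Pow(Add(2, O), 2), Add(-5, z)) (Function('s')(O, z) = Mul(Mul(Mul(Mul(Rational(-1, 7), Pow(Add(2, O), 2)), z), Mul(Add(O, O), Add(z, -5))), 1) = Mul(Mul(Mul(Rational(-1, 7), z, Pow(Add(2, O), 2)), Mul(Mul(2, O), Add(-5, z))), 1) = Mul(Mul(Mul(Rational(-1, 7), z, Pow(Add(2, O), 2)), Mul(2, O, Add(-5, z))), 1) = Mul(Mul(Rational(-2, 7), O, z, Pow(Add(2, O), 2), Add(-5, z)), 1) = Mul(Rational(-2, 7), O, z, Pow(Add(2, O), 2), Add(-5, z)))
Pow(Function('s')(-14, Function('I')(3)), 2) = Pow(Mul(Rational(-2, 7), -14, -2, Pow(Add(2, -14), 2), Add(-5, -2)), 2) = Pow(Mul(Rational(-2, 7), -14, -2, Pow(-12, 2), -7), 2) = Pow(Mul(Rational(-2, 7), -14, -2, 144, -7), 2) = Pow(8064, 2) = 65028096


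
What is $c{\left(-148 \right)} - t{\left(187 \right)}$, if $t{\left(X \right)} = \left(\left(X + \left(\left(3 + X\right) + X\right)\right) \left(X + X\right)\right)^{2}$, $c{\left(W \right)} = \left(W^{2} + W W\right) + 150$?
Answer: $-44493952138$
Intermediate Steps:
$c{\left(W \right)} = 150 + 2 W^{2}$ ($c{\left(W \right)} = \left(W^{2} + W^{2}\right) + 150 = 2 W^{2} + 150 = 150 + 2 W^{2}$)
$t{\left(X \right)} = 4 X^{2} \left(3 + 3 X\right)^{2}$ ($t{\left(X \right)} = \left(\left(X + \left(3 + 2 X\right)\right) 2 X\right)^{2} = \left(\left(3 + 3 X\right) 2 X\right)^{2} = \left(2 X \left(3 + 3 X\right)\right)^{2} = 4 X^{2} \left(3 + 3 X\right)^{2}$)
$c{\left(-148 \right)} - t{\left(187 \right)} = \left(150 + 2 \left(-148\right)^{2}\right) - 36 \cdot 187^{2} \left(1 + 187\right)^{2} = \left(150 + 2 \cdot 21904\right) - 36 \cdot 34969 \cdot 188^{2} = \left(150 + 43808\right) - 36 \cdot 34969 \cdot 35344 = 43958 - 44493996096 = -44493952138$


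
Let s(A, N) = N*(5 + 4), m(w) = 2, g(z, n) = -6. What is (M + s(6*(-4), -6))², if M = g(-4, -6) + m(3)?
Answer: 3364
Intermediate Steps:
s(A, N) = 9*N (s(A, N) = N*9 = 9*N)
M = -4 (M = -6 + 2 = -4)
(M + s(6*(-4), -6))² = (-4 + 9*(-6))² = (-4 - 54)² = (-58)² = 3364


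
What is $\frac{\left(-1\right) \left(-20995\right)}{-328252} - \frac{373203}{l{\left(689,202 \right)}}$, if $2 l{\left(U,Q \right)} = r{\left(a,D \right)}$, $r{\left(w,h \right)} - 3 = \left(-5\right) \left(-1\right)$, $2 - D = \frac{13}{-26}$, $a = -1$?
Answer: $- \frac{7656544696}{82063} \approx -93301.0$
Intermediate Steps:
$D = \frac{5}{2}$ ($D = 2 - \frac{13}{-26} = 2 - 13 \left(- \frac{1}{26}\right) = 2 - - \frac{1}{2} = 2 + \frac{1}{2} = \frac{5}{2} \approx 2.5$)
$r{\left(w,h \right)} = 8$ ($r{\left(w,h \right)} = 3 - -5 = 3 + 5 = 8$)
$l{\left(U,Q \right)} = 4$ ($l{\left(U,Q \right)} = \frac{1}{2} \cdot 8 = 4$)
$\frac{\left(-1\right) \left(-20995\right)}{-328252} - \frac{373203}{l{\left(689,202 \right)}} = \frac{\left(-1\right) \left(-20995\right)}{-328252} - \frac{373203}{4} = 20995 \left(- \frac{1}{328252}\right) - \frac{373203}{4} = - \frac{20995}{328252} - \frac{373203}{4} = - \frac{7656544696}{82063}$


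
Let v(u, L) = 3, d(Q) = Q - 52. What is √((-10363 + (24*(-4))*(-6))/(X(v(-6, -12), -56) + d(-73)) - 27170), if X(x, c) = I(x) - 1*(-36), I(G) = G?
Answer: 3*I*√22234182/86 ≈ 164.49*I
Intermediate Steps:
d(Q) = -52 + Q
X(x, c) = 36 + x (X(x, c) = x - 1*(-36) = x + 36 = 36 + x)
√((-10363 + (24*(-4))*(-6))/(X(v(-6, -12), -56) + d(-73)) - 27170) = √((-10363 + (24*(-4))*(-6))/((36 + 3) + (-52 - 73)) - 27170) = √((-10363 - 96*(-6))/(39 - 125) - 27170) = √((-10363 + 576)/(-86) - 27170) = √(-9787*(-1/86) - 27170) = √(9787/86 - 27170) = √(-2326833/86) = 3*I*√22234182/86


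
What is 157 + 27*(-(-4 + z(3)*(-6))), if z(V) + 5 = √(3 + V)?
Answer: -545 + 162*√6 ≈ -148.18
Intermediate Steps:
z(V) = -5 + √(3 + V)
157 + 27*(-(-4 + z(3)*(-6))) = 157 + 27*(-(-4 + (-5 + √(3 + 3))*(-6))) = 157 + 27*(-(-4 + (-5 + √6)*(-6))) = 157 + 27*(-(-4 + (30 - 6*√6))) = 157 + 27*(-(26 - 6*√6)) = 157 + 27*(-26 + 6*√6) = 157 + (-702 + 162*√6) = -545 + 162*√6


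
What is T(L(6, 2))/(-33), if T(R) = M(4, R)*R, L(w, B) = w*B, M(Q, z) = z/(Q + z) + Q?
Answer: -19/11 ≈ -1.7273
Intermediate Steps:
M(Q, z) = Q + z/(Q + z) (M(Q, z) = z/(Q + z) + Q = Q + z/(Q + z))
L(w, B) = B*w
T(R) = R*(16 + 5*R)/(4 + R) (T(R) = ((R + 4² + 4*R)/(4 + R))*R = ((R + 16 + 4*R)/(4 + R))*R = ((16 + 5*R)/(4 + R))*R = R*(16 + 5*R)/(4 + R))
T(L(6, 2))/(-33) = ((2*6)*(16 + 5*(2*6))/(4 + 2*6))/(-33) = (12*(16 + 5*12)/(4 + 12))*(-1/33) = (12*(16 + 60)/16)*(-1/33) = (12*(1/16)*76)*(-1/33) = 57*(-1/33) = -19/11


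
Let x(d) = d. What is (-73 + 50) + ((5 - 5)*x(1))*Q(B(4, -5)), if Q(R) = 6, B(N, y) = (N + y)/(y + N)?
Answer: -23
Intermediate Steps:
B(N, y) = 1 (B(N, y) = (N + y)/(N + y) = 1)
(-73 + 50) + ((5 - 5)*x(1))*Q(B(4, -5)) = (-73 + 50) + ((5 - 5)*1)*6 = -23 + (0*1)*6 = -23 + 0*6 = -23 + 0 = -23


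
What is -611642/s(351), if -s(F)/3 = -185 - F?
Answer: -305821/804 ≈ -380.37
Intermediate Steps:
s(F) = 555 + 3*F (s(F) = -3*(-185 - F) = 555 + 3*F)
-611642/s(351) = -611642/(555 + 3*351) = -611642/(555 + 1053) = -611642/1608 = -611642*1/1608 = -305821/804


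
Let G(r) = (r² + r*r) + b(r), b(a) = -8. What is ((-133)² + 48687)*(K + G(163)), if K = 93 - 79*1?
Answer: 3527486144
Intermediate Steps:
K = 14 (K = 93 - 79 = 14)
G(r) = -8 + 2*r² (G(r) = (r² + r*r) - 8 = (r² + r²) - 8 = 2*r² - 8 = -8 + 2*r²)
((-133)² + 48687)*(K + G(163)) = ((-133)² + 48687)*(14 + (-8 + 2*163²)) = (17689 + 48687)*(14 + (-8 + 2*26569)) = 66376*(14 + (-8 + 53138)) = 66376*(14 + 53130) = 66376*53144 = 3527486144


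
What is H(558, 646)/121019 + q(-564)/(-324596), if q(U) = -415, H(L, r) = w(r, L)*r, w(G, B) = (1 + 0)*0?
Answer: 415/324596 ≈ 0.0012785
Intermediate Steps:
w(G, B) = 0 (w(G, B) = 1*0 = 0)
H(L, r) = 0 (H(L, r) = 0*r = 0)
H(558, 646)/121019 + q(-564)/(-324596) = 0/121019 - 415/(-324596) = 0*(1/121019) - 415*(-1/324596) = 0 + 415/324596 = 415/324596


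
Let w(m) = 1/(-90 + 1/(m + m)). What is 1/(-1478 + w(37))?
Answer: -6659/9842076 ≈ -0.00067659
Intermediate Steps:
w(m) = 1/(-90 + 1/(2*m))
1/(-1478 + w(37)) = 1/(-1478 - 2*37/(-1 + 180*37)) = 1/(-1478 - 2*37/(-1 + 6660)) = 1/(-1478 - 2*37/6659) = 1/(-1478 - 2*37*1/6659) = 1/(-1478 - 74/6659) = 1/(-9842076/6659) = -6659/9842076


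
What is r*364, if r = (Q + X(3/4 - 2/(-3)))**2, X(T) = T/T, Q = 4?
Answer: 9100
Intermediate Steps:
X(T) = 1
r = 25 (r = (4 + 1)**2 = 5**2 = 25)
r*364 = 25*364 = 9100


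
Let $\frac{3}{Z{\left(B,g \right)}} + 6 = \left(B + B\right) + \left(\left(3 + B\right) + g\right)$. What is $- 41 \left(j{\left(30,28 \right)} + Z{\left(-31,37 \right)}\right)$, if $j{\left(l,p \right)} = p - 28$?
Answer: $\frac{123}{59} \approx 2.0847$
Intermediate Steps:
$j{\left(l,p \right)} = -28 + p$
$Z{\left(B,g \right)} = \frac{3}{-3 + g + 3 B}$ ($Z{\left(B,g \right)} = \frac{3}{-6 + \left(\left(B + B\right) + \left(\left(3 + B\right) + g\right)\right)} = \frac{3}{-6 + \left(2 B + \left(3 + B + g\right)\right)} = \frac{3}{-6 + \left(3 + g + 3 B\right)} = \frac{3}{-3 + g + 3 B}$)
$- 41 \left(j{\left(30,28 \right)} + Z{\left(-31,37 \right)}\right) = - 41 \left(\left(-28 + 28\right) + \frac{3}{-3 + 37 + 3 \left(-31\right)}\right) = - 41 \left(0 + \frac{3}{-3 + 37 - 93}\right) = - 41 \left(0 + \frac{3}{-59}\right) = - 41 \left(0 + 3 \left(- \frac{1}{59}\right)\right) = - 41 \left(0 - \frac{3}{59}\right) = \left(-41\right) \left(- \frac{3}{59}\right) = \frac{123}{59}$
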